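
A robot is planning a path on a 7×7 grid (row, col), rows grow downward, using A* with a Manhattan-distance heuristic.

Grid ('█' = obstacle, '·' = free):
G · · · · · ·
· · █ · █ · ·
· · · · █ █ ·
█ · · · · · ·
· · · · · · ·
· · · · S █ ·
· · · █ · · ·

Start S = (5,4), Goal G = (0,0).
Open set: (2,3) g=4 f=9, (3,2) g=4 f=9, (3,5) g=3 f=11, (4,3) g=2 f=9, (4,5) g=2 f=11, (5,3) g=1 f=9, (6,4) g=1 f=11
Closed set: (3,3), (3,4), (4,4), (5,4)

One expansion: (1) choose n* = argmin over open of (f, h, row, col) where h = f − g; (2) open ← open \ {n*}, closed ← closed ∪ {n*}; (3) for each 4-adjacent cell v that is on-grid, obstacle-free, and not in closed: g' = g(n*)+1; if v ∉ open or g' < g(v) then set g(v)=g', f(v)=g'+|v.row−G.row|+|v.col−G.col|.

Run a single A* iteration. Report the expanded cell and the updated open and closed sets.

expanded=(2,3); open=[(1,3) g=5 f=9, (2,2) g=5 f=9, (3,2) g=4 f=9, (3,5) g=3 f=11, (4,3) g=2 f=9, (4,5) g=2 f=11, (5,3) g=1 f=9, (6,4) g=1 f=11]; closed=[(2,3), (3,3), (3,4), (4,4), (5,4)]

step 1: expand (2,3) (f=9, h=5) → closed; open now [(1,3) g=5 f=9, (2,2) g=5 f=9, (3,2) g=4 f=9, (3,5) g=3 f=11, (4,3) g=2 f=9, (4,5) g=2 f=11, (5,3) g=1 f=9, (6,4) g=1 f=11]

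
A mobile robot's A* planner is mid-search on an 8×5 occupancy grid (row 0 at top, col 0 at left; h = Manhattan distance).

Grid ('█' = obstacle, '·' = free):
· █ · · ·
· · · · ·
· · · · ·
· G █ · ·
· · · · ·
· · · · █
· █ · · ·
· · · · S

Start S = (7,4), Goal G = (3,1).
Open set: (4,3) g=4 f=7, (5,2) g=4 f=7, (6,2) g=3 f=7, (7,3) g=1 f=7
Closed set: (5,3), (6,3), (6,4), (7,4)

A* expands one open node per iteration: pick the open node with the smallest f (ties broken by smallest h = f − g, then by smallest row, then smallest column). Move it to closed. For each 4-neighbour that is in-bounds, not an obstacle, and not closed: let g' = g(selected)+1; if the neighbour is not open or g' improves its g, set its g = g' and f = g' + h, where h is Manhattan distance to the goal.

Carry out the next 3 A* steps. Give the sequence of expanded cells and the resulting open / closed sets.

order=[(4,3) → (3,3) → (4,2)]; open=[(2,3) g=6 f=9, (3,4) g=6 f=9, (4,1) g=6 f=7, (4,4) g=5 f=9, (5,2) g=4 f=7, (6,2) g=3 f=7, (7,3) g=1 f=7]; closed=[(3,3), (4,2), (4,3), (5,3), (6,3), (6,4), (7,4)]

step 1: expand (4,3) (f=7, h=3) → closed; open now [(3,3) g=5 f=7, (4,2) g=5 f=7, (4,4) g=5 f=9, (5,2) g=4 f=7, (6,2) g=3 f=7, (7,3) g=1 f=7]
step 2: expand (3,3) (f=7, h=2) → closed; open now [(2,3) g=6 f=9, (3,4) g=6 f=9, (4,2) g=5 f=7, (4,4) g=5 f=9, (5,2) g=4 f=7, (6,2) g=3 f=7, (7,3) g=1 f=7]
step 3: expand (4,2) (f=7, h=2) → closed; open now [(2,3) g=6 f=9, (3,4) g=6 f=9, (4,1) g=6 f=7, (4,4) g=5 f=9, (5,2) g=4 f=7, (6,2) g=3 f=7, (7,3) g=1 f=7]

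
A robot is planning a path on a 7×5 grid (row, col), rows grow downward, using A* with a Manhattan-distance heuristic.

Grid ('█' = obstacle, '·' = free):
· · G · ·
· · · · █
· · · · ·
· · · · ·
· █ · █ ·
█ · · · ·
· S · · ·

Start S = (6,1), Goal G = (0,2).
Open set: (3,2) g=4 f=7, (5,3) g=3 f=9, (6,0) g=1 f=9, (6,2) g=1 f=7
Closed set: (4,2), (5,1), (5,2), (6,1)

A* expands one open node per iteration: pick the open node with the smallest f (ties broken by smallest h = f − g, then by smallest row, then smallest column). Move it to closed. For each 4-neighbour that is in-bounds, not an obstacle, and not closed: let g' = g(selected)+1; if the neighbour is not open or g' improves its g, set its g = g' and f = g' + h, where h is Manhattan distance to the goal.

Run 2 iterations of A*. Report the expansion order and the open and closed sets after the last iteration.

step 1: expand (3,2) (f=7, h=3) → closed; open now [(2,2) g=5 f=7, (3,1) g=5 f=9, (3,3) g=5 f=9, (5,3) g=3 f=9, (6,0) g=1 f=9, (6,2) g=1 f=7]
step 2: expand (2,2) (f=7, h=2) → closed; open now [(1,2) g=6 f=7, (2,1) g=6 f=9, (2,3) g=6 f=9, (3,1) g=5 f=9, (3,3) g=5 f=9, (5,3) g=3 f=9, (6,0) g=1 f=9, (6,2) g=1 f=7]

order=[(3,2) → (2,2)]; open=[(1,2) g=6 f=7, (2,1) g=6 f=9, (2,3) g=6 f=9, (3,1) g=5 f=9, (3,3) g=5 f=9, (5,3) g=3 f=9, (6,0) g=1 f=9, (6,2) g=1 f=7]; closed=[(2,2), (3,2), (4,2), (5,1), (5,2), (6,1)]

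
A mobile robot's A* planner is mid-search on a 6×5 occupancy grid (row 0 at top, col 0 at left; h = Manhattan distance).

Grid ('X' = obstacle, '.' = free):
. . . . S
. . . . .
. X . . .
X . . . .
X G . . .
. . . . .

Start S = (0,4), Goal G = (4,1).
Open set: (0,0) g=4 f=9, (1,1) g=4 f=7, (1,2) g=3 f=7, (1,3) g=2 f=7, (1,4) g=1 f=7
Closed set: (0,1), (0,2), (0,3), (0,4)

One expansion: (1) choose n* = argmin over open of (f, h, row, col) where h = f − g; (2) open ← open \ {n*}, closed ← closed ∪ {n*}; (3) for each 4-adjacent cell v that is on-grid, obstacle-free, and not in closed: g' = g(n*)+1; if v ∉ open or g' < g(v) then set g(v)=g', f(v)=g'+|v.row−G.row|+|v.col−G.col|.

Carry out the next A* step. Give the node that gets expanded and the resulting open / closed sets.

step 1: expand (1,1) (f=7, h=3) → closed; open now [(0,0) g=4 f=9, (1,0) g=5 f=9, (1,2) g=3 f=7, (1,3) g=2 f=7, (1,4) g=1 f=7]

expanded=(1,1); open=[(0,0) g=4 f=9, (1,0) g=5 f=9, (1,2) g=3 f=7, (1,3) g=2 f=7, (1,4) g=1 f=7]; closed=[(0,1), (0,2), (0,3), (0,4), (1,1)]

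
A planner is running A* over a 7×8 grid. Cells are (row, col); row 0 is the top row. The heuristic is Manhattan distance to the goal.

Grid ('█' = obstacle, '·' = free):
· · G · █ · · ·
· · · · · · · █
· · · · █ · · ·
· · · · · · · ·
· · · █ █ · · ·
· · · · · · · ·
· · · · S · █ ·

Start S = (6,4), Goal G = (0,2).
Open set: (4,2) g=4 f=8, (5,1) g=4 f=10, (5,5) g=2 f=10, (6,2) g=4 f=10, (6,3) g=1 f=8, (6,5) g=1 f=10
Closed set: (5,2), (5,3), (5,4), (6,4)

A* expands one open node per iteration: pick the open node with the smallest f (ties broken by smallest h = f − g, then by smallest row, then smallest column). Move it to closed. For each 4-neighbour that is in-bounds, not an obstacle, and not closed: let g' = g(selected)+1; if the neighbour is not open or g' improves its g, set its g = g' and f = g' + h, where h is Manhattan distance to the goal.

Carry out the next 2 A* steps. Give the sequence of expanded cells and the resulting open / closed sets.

order=[(4,2) → (3,2)]; open=[(2,2) g=6 f=8, (3,1) g=6 f=10, (3,3) g=6 f=10, (4,1) g=5 f=10, (5,1) g=4 f=10, (5,5) g=2 f=10, (6,2) g=4 f=10, (6,3) g=1 f=8, (6,5) g=1 f=10]; closed=[(3,2), (4,2), (5,2), (5,3), (5,4), (6,4)]

step 1: expand (4,2) (f=8, h=4) → closed; open now [(3,2) g=5 f=8, (4,1) g=5 f=10, (5,1) g=4 f=10, (5,5) g=2 f=10, (6,2) g=4 f=10, (6,3) g=1 f=8, (6,5) g=1 f=10]
step 2: expand (3,2) (f=8, h=3) → closed; open now [(2,2) g=6 f=8, (3,1) g=6 f=10, (3,3) g=6 f=10, (4,1) g=5 f=10, (5,1) g=4 f=10, (5,5) g=2 f=10, (6,2) g=4 f=10, (6,3) g=1 f=8, (6,5) g=1 f=10]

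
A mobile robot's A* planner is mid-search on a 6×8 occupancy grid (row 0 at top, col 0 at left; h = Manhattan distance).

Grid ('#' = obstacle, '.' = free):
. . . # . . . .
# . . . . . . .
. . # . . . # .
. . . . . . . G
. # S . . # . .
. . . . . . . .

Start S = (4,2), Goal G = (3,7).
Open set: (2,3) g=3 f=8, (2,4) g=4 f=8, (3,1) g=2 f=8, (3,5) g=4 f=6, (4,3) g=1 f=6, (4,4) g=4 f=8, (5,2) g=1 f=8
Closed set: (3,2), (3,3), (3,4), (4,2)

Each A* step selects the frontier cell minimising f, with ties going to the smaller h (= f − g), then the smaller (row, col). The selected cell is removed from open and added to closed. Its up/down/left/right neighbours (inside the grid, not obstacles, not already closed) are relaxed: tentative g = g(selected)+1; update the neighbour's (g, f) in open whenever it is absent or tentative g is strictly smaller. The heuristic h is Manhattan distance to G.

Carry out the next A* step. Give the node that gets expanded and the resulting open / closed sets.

step 1: expand (3,5) (f=6, h=2) → closed; open now [(2,3) g=3 f=8, (2,4) g=4 f=8, (2,5) g=5 f=8, (3,1) g=2 f=8, (3,6) g=5 f=6, (4,3) g=1 f=6, (4,4) g=4 f=8, (5,2) g=1 f=8]

expanded=(3,5); open=[(2,3) g=3 f=8, (2,4) g=4 f=8, (2,5) g=5 f=8, (3,1) g=2 f=8, (3,6) g=5 f=6, (4,3) g=1 f=6, (4,4) g=4 f=8, (5,2) g=1 f=8]; closed=[(3,2), (3,3), (3,4), (3,5), (4,2)]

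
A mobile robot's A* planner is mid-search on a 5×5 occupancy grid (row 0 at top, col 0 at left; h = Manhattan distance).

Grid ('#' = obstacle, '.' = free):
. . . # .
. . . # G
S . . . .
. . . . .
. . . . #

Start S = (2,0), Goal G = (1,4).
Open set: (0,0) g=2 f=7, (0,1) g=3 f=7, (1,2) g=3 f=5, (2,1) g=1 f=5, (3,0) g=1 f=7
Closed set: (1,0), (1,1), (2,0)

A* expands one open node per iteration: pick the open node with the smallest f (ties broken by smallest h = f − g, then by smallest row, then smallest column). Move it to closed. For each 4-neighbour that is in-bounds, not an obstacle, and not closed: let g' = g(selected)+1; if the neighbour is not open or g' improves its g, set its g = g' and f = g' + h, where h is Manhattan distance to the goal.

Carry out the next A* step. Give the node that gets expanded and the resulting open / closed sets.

expanded=(1,2); open=[(0,0) g=2 f=7, (0,1) g=3 f=7, (0,2) g=4 f=7, (2,1) g=1 f=5, (2,2) g=4 f=7, (3,0) g=1 f=7]; closed=[(1,0), (1,1), (1,2), (2,0)]

step 1: expand (1,2) (f=5, h=2) → closed; open now [(0,0) g=2 f=7, (0,1) g=3 f=7, (0,2) g=4 f=7, (2,1) g=1 f=5, (2,2) g=4 f=7, (3,0) g=1 f=7]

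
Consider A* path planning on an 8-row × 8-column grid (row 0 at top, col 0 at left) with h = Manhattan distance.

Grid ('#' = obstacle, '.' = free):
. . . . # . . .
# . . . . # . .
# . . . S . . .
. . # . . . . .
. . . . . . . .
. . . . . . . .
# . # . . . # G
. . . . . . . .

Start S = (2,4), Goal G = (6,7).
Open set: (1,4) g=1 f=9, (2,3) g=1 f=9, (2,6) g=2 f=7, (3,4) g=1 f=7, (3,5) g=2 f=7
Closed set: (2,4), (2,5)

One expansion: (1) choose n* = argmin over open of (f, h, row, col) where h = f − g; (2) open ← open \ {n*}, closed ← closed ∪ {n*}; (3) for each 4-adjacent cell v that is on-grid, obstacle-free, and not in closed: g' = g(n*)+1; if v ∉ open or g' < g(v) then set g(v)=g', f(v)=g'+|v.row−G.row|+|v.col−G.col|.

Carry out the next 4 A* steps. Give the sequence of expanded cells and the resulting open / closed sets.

step 1: expand (2,6) (f=7, h=5) → closed; open now [(1,4) g=1 f=9, (1,6) g=3 f=9, (2,3) g=1 f=9, (2,7) g=3 f=7, (3,4) g=1 f=7, (3,5) g=2 f=7, (3,6) g=3 f=7]
step 2: expand (2,7) (f=7, h=4) → closed; open now [(1,4) g=1 f=9, (1,6) g=3 f=9, (1,7) g=4 f=9, (2,3) g=1 f=9, (3,4) g=1 f=7, (3,5) g=2 f=7, (3,6) g=3 f=7, (3,7) g=4 f=7]
step 3: expand (3,7) (f=7, h=3) → closed; open now [(1,4) g=1 f=9, (1,6) g=3 f=9, (1,7) g=4 f=9, (2,3) g=1 f=9, (3,4) g=1 f=7, (3,5) g=2 f=7, (3,6) g=3 f=7, (4,7) g=5 f=7]
step 4: expand (4,7) (f=7, h=2) → closed; open now [(1,4) g=1 f=9, (1,6) g=3 f=9, (1,7) g=4 f=9, (2,3) g=1 f=9, (3,4) g=1 f=7, (3,5) g=2 f=7, (3,6) g=3 f=7, (4,6) g=6 f=9, (5,7) g=6 f=7]

order=[(2,6) → (2,7) → (3,7) → (4,7)]; open=[(1,4) g=1 f=9, (1,6) g=3 f=9, (1,7) g=4 f=9, (2,3) g=1 f=9, (3,4) g=1 f=7, (3,5) g=2 f=7, (3,6) g=3 f=7, (4,6) g=6 f=9, (5,7) g=6 f=7]; closed=[(2,4), (2,5), (2,6), (2,7), (3,7), (4,7)]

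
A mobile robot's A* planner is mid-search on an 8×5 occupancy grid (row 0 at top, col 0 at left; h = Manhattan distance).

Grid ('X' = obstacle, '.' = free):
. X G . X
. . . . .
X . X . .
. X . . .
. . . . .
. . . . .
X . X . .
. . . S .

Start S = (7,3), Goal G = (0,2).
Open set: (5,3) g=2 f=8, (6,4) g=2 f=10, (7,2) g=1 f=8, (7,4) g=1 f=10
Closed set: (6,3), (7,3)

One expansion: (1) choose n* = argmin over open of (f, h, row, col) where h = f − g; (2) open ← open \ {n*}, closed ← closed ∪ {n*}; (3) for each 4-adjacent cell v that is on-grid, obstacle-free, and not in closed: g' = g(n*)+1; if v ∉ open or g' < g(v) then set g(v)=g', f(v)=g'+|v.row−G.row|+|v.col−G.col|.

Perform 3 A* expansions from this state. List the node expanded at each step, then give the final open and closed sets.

order=[(5,3) → (4,3) → (3,3)]; open=[(2,3) g=5 f=8, (3,2) g=5 f=8, (3,4) g=5 f=10, (4,2) g=4 f=8, (4,4) g=4 f=10, (5,2) g=3 f=8, (5,4) g=3 f=10, (6,4) g=2 f=10, (7,2) g=1 f=8, (7,4) g=1 f=10]; closed=[(3,3), (4,3), (5,3), (6,3), (7,3)]

step 1: expand (5,3) (f=8, h=6) → closed; open now [(4,3) g=3 f=8, (5,2) g=3 f=8, (5,4) g=3 f=10, (6,4) g=2 f=10, (7,2) g=1 f=8, (7,4) g=1 f=10]
step 2: expand (4,3) (f=8, h=5) → closed; open now [(3,3) g=4 f=8, (4,2) g=4 f=8, (4,4) g=4 f=10, (5,2) g=3 f=8, (5,4) g=3 f=10, (6,4) g=2 f=10, (7,2) g=1 f=8, (7,4) g=1 f=10]
step 3: expand (3,3) (f=8, h=4) → closed; open now [(2,3) g=5 f=8, (3,2) g=5 f=8, (3,4) g=5 f=10, (4,2) g=4 f=8, (4,4) g=4 f=10, (5,2) g=3 f=8, (5,4) g=3 f=10, (6,4) g=2 f=10, (7,2) g=1 f=8, (7,4) g=1 f=10]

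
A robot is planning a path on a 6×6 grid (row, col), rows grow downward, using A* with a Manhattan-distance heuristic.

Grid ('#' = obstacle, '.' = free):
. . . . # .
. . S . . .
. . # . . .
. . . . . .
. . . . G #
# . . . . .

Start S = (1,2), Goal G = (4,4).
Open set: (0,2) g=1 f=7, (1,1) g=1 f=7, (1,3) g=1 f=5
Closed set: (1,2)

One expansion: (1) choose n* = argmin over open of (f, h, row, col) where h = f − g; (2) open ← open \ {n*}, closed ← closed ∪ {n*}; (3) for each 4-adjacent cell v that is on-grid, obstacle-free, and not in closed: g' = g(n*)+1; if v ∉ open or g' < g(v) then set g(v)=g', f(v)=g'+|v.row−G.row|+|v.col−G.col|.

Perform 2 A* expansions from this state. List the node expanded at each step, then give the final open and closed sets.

step 1: expand (1,3) (f=5, h=4) → closed; open now [(0,2) g=1 f=7, (0,3) g=2 f=7, (1,1) g=1 f=7, (1,4) g=2 f=5, (2,3) g=2 f=5]
step 2: expand (1,4) (f=5, h=3) → closed; open now [(0,2) g=1 f=7, (0,3) g=2 f=7, (1,1) g=1 f=7, (1,5) g=3 f=7, (2,3) g=2 f=5, (2,4) g=3 f=5]

order=[(1,3) → (1,4)]; open=[(0,2) g=1 f=7, (0,3) g=2 f=7, (1,1) g=1 f=7, (1,5) g=3 f=7, (2,3) g=2 f=5, (2,4) g=3 f=5]; closed=[(1,2), (1,3), (1,4)]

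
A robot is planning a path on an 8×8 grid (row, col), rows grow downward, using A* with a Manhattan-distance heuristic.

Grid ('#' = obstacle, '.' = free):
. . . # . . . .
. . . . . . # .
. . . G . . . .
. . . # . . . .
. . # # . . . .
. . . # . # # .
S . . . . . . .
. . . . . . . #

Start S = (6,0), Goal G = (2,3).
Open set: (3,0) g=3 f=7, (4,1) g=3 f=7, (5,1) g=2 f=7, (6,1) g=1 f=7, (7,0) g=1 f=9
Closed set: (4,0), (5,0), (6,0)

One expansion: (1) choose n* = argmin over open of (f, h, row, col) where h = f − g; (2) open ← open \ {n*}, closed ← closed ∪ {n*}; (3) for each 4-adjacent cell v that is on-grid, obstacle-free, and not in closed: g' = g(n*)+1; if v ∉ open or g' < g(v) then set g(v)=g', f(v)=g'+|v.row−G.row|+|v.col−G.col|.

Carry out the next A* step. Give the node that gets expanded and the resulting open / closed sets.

step 1: expand (3,0) (f=7, h=4) → closed; open now [(2,0) g=4 f=7, (3,1) g=4 f=7, (4,1) g=3 f=7, (5,1) g=2 f=7, (6,1) g=1 f=7, (7,0) g=1 f=9]

expanded=(3,0); open=[(2,0) g=4 f=7, (3,1) g=4 f=7, (4,1) g=3 f=7, (5,1) g=2 f=7, (6,1) g=1 f=7, (7,0) g=1 f=9]; closed=[(3,0), (4,0), (5,0), (6,0)]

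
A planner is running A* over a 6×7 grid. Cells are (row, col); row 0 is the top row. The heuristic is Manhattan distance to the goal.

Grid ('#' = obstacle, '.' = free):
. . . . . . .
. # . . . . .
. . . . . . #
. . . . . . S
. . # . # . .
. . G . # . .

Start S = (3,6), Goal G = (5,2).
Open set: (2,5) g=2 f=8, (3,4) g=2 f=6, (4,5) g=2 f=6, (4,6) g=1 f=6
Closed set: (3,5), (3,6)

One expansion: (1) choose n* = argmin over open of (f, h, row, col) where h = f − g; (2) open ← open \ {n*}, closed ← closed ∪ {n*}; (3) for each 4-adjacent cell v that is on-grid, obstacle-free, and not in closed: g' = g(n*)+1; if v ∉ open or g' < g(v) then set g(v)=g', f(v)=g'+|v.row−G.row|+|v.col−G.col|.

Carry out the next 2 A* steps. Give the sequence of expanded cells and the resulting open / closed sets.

order=[(3,4) → (3,3)]; open=[(2,3) g=4 f=8, (2,4) g=3 f=8, (2,5) g=2 f=8, (3,2) g=4 f=6, (4,3) g=4 f=6, (4,5) g=2 f=6, (4,6) g=1 f=6]; closed=[(3,3), (3,4), (3,5), (3,6)]

step 1: expand (3,4) (f=6, h=4) → closed; open now [(2,4) g=3 f=8, (2,5) g=2 f=8, (3,3) g=3 f=6, (4,5) g=2 f=6, (4,6) g=1 f=6]
step 2: expand (3,3) (f=6, h=3) → closed; open now [(2,3) g=4 f=8, (2,4) g=3 f=8, (2,5) g=2 f=8, (3,2) g=4 f=6, (4,3) g=4 f=6, (4,5) g=2 f=6, (4,6) g=1 f=6]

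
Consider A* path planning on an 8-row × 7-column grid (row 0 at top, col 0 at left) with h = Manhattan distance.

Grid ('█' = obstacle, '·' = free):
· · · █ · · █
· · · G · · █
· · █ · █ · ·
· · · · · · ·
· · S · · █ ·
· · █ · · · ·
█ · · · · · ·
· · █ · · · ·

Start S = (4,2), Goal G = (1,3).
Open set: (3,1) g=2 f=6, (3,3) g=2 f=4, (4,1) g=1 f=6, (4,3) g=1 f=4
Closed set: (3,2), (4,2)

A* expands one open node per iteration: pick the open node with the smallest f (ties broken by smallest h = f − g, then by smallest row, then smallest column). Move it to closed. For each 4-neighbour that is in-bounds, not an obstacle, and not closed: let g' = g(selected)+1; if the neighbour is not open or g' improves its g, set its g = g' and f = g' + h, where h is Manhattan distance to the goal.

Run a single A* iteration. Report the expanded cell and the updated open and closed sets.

expanded=(3,3); open=[(2,3) g=3 f=4, (3,1) g=2 f=6, (3,4) g=3 f=6, (4,1) g=1 f=6, (4,3) g=1 f=4]; closed=[(3,2), (3,3), (4,2)]

step 1: expand (3,3) (f=4, h=2) → closed; open now [(2,3) g=3 f=4, (3,1) g=2 f=6, (3,4) g=3 f=6, (4,1) g=1 f=6, (4,3) g=1 f=4]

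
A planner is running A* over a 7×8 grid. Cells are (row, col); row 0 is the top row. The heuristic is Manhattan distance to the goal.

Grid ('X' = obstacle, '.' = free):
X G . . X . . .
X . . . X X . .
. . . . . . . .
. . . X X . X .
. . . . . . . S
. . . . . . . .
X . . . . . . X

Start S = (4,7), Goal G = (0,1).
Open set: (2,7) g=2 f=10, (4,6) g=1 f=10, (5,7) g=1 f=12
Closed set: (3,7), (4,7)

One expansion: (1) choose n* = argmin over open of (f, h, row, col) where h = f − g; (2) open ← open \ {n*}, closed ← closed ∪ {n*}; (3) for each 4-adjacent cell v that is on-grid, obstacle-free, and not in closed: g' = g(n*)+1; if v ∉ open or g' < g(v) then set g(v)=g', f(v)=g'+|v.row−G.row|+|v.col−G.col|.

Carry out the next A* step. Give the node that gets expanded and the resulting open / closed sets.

expanded=(2,7); open=[(1,7) g=3 f=10, (2,6) g=3 f=10, (4,6) g=1 f=10, (5,7) g=1 f=12]; closed=[(2,7), (3,7), (4,7)]

step 1: expand (2,7) (f=10, h=8) → closed; open now [(1,7) g=3 f=10, (2,6) g=3 f=10, (4,6) g=1 f=10, (5,7) g=1 f=12]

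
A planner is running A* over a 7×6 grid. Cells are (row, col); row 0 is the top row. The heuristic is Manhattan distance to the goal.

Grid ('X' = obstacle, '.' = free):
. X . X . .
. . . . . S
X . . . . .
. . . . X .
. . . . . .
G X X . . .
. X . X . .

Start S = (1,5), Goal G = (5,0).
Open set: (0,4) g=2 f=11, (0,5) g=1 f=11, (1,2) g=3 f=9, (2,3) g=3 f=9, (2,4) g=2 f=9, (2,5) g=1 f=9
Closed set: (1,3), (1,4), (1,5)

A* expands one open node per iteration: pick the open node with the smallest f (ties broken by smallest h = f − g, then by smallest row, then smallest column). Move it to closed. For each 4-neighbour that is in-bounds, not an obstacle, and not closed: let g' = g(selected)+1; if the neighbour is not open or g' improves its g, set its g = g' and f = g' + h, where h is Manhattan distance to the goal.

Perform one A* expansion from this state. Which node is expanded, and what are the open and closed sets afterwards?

step 1: expand (1,2) (f=9, h=6) → closed; open now [(0,2) g=4 f=11, (0,4) g=2 f=11, (0,5) g=1 f=11, (1,1) g=4 f=9, (2,2) g=4 f=9, (2,3) g=3 f=9, (2,4) g=2 f=9, (2,5) g=1 f=9]

expanded=(1,2); open=[(0,2) g=4 f=11, (0,4) g=2 f=11, (0,5) g=1 f=11, (1,1) g=4 f=9, (2,2) g=4 f=9, (2,3) g=3 f=9, (2,4) g=2 f=9, (2,5) g=1 f=9]; closed=[(1,2), (1,3), (1,4), (1,5)]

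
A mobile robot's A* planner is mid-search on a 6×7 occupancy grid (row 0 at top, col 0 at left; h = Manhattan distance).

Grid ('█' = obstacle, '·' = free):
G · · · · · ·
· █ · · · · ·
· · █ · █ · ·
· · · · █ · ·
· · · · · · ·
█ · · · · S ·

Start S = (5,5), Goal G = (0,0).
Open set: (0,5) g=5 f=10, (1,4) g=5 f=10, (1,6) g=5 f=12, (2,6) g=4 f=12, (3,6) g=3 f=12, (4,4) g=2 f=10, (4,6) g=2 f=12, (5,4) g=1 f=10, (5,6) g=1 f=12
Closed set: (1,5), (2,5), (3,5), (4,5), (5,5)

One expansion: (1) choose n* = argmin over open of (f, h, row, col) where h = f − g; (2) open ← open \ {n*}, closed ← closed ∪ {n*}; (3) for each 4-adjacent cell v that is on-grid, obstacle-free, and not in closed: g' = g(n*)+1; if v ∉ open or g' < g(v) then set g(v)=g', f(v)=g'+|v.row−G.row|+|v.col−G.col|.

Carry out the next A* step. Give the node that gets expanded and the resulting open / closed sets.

step 1: expand (0,5) (f=10, h=5) → closed; open now [(0,4) g=6 f=10, (0,6) g=6 f=12, (1,4) g=5 f=10, (1,6) g=5 f=12, (2,6) g=4 f=12, (3,6) g=3 f=12, (4,4) g=2 f=10, (4,6) g=2 f=12, (5,4) g=1 f=10, (5,6) g=1 f=12]

expanded=(0,5); open=[(0,4) g=6 f=10, (0,6) g=6 f=12, (1,4) g=5 f=10, (1,6) g=5 f=12, (2,6) g=4 f=12, (3,6) g=3 f=12, (4,4) g=2 f=10, (4,6) g=2 f=12, (5,4) g=1 f=10, (5,6) g=1 f=12]; closed=[(0,5), (1,5), (2,5), (3,5), (4,5), (5,5)]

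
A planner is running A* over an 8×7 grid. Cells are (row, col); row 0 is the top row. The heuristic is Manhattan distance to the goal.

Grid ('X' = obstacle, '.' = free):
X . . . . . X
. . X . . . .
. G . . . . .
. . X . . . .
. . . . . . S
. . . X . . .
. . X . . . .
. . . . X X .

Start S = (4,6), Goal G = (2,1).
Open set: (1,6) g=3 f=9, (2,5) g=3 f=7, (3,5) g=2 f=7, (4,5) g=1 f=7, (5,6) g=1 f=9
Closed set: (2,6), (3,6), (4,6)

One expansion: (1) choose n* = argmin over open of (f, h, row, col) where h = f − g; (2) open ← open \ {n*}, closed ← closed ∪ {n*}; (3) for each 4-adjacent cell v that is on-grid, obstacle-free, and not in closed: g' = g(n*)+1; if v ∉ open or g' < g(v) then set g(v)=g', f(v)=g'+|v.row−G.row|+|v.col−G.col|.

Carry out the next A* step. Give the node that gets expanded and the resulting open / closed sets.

step 1: expand (2,5) (f=7, h=4) → closed; open now [(1,5) g=4 f=9, (1,6) g=3 f=9, (2,4) g=4 f=7, (3,5) g=2 f=7, (4,5) g=1 f=7, (5,6) g=1 f=9]

expanded=(2,5); open=[(1,5) g=4 f=9, (1,6) g=3 f=9, (2,4) g=4 f=7, (3,5) g=2 f=7, (4,5) g=1 f=7, (5,6) g=1 f=9]; closed=[(2,5), (2,6), (3,6), (4,6)]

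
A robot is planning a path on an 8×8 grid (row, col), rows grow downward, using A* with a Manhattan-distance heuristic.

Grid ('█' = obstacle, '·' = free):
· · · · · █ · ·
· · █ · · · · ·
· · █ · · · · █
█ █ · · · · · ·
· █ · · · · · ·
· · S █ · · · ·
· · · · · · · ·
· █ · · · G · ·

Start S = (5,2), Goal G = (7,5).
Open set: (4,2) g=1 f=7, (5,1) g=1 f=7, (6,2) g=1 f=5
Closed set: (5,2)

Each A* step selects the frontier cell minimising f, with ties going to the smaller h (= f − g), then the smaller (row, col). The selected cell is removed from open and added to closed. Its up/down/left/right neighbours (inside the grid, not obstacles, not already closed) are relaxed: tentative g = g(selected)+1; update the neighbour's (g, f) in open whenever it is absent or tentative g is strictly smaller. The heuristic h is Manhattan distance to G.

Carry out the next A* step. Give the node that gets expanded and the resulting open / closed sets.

step 1: expand (6,2) (f=5, h=4) → closed; open now [(4,2) g=1 f=7, (5,1) g=1 f=7, (6,1) g=2 f=7, (6,3) g=2 f=5, (7,2) g=2 f=5]

expanded=(6,2); open=[(4,2) g=1 f=7, (5,1) g=1 f=7, (6,1) g=2 f=7, (6,3) g=2 f=5, (7,2) g=2 f=5]; closed=[(5,2), (6,2)]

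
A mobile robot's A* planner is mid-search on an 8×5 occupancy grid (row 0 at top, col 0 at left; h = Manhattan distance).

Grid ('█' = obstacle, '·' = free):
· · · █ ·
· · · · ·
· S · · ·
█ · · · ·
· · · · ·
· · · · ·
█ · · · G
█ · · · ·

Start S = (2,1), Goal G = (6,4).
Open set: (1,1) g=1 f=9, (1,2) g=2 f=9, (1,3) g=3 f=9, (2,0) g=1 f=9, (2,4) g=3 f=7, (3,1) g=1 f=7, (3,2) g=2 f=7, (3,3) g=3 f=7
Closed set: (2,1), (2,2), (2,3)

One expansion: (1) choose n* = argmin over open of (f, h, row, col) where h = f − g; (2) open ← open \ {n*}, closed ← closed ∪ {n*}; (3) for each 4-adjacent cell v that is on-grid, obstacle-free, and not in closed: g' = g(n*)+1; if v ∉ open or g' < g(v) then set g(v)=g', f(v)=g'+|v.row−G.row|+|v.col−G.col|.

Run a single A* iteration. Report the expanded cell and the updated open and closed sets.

step 1: expand (2,4) (f=7, h=4) → closed; open now [(1,1) g=1 f=9, (1,2) g=2 f=9, (1,3) g=3 f=9, (1,4) g=4 f=9, (2,0) g=1 f=9, (3,1) g=1 f=7, (3,2) g=2 f=7, (3,3) g=3 f=7, (3,4) g=4 f=7]

expanded=(2,4); open=[(1,1) g=1 f=9, (1,2) g=2 f=9, (1,3) g=3 f=9, (1,4) g=4 f=9, (2,0) g=1 f=9, (3,1) g=1 f=7, (3,2) g=2 f=7, (3,3) g=3 f=7, (3,4) g=4 f=7]; closed=[(2,1), (2,2), (2,3), (2,4)]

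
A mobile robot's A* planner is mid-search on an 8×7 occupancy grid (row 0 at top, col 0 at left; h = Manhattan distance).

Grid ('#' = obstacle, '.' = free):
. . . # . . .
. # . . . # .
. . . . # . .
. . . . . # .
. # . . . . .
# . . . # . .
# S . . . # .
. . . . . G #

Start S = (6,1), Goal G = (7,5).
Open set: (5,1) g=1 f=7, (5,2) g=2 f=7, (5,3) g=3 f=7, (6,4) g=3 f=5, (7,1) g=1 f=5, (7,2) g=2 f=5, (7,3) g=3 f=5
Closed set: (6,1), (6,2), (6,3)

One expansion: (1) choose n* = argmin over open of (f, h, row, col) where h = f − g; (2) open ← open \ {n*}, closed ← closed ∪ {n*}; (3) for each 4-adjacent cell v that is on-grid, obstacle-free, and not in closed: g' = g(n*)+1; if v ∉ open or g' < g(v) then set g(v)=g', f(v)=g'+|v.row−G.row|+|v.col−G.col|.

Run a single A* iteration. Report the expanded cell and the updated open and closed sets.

expanded=(6,4); open=[(5,1) g=1 f=7, (5,2) g=2 f=7, (5,3) g=3 f=7, (7,1) g=1 f=5, (7,2) g=2 f=5, (7,3) g=3 f=5, (7,4) g=4 f=5]; closed=[(6,1), (6,2), (6,3), (6,4)]

step 1: expand (6,4) (f=5, h=2) → closed; open now [(5,1) g=1 f=7, (5,2) g=2 f=7, (5,3) g=3 f=7, (7,1) g=1 f=5, (7,2) g=2 f=5, (7,3) g=3 f=5, (7,4) g=4 f=5]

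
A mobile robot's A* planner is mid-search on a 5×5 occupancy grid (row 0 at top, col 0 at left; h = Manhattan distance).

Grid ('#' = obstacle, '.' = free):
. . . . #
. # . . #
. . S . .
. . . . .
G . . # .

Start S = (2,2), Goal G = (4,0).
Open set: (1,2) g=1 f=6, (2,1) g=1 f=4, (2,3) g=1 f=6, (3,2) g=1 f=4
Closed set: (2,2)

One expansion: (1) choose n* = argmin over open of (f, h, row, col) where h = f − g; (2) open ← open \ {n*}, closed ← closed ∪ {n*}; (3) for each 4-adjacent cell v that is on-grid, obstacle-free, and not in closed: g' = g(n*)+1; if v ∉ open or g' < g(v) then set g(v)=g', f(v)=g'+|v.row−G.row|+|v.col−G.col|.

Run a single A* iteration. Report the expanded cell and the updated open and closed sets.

step 1: expand (2,1) (f=4, h=3) → closed; open now [(1,2) g=1 f=6, (2,0) g=2 f=4, (2,3) g=1 f=6, (3,1) g=2 f=4, (3,2) g=1 f=4]

expanded=(2,1); open=[(1,2) g=1 f=6, (2,0) g=2 f=4, (2,3) g=1 f=6, (3,1) g=2 f=4, (3,2) g=1 f=4]; closed=[(2,1), (2,2)]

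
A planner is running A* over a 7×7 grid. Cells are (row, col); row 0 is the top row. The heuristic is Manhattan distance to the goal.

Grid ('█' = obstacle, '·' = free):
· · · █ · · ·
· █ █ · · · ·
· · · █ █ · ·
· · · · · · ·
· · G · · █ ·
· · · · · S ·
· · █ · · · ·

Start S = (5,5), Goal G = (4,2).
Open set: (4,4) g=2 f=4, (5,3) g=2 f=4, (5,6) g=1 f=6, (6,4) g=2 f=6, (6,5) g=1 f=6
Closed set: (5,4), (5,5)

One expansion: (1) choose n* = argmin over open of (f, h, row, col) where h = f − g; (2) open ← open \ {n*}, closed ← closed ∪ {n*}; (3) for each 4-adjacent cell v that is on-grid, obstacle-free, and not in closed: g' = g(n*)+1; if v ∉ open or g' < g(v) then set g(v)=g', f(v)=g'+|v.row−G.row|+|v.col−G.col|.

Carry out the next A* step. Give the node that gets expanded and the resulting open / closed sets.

step 1: expand (4,4) (f=4, h=2) → closed; open now [(3,4) g=3 f=6, (4,3) g=3 f=4, (5,3) g=2 f=4, (5,6) g=1 f=6, (6,4) g=2 f=6, (6,5) g=1 f=6]

expanded=(4,4); open=[(3,4) g=3 f=6, (4,3) g=3 f=4, (5,3) g=2 f=4, (5,6) g=1 f=6, (6,4) g=2 f=6, (6,5) g=1 f=6]; closed=[(4,4), (5,4), (5,5)]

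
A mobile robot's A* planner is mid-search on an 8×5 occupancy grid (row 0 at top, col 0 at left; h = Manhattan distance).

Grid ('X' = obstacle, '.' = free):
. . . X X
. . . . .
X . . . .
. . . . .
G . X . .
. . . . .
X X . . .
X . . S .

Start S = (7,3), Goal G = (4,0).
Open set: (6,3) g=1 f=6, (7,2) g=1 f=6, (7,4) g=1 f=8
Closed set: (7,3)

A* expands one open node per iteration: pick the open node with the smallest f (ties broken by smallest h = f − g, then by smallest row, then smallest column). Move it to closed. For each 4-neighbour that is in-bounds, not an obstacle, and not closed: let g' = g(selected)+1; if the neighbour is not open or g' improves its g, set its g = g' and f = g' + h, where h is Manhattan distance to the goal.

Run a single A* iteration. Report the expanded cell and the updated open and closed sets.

step 1: expand (6,3) (f=6, h=5) → closed; open now [(5,3) g=2 f=6, (6,2) g=2 f=6, (6,4) g=2 f=8, (7,2) g=1 f=6, (7,4) g=1 f=8]

expanded=(6,3); open=[(5,3) g=2 f=6, (6,2) g=2 f=6, (6,4) g=2 f=8, (7,2) g=1 f=6, (7,4) g=1 f=8]; closed=[(6,3), (7,3)]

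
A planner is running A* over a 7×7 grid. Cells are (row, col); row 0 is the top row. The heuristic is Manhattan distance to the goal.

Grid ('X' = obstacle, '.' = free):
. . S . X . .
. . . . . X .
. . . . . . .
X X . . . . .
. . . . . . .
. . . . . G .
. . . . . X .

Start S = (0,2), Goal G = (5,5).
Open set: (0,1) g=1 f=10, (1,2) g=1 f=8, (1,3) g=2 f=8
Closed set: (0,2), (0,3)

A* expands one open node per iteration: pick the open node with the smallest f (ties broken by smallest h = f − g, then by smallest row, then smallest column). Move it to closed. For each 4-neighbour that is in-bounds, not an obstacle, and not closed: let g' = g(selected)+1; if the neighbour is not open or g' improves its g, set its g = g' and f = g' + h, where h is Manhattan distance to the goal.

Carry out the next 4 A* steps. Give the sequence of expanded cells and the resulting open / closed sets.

order=[(1,3) → (1,4) → (2,4) → (2,5)]; open=[(0,1) g=1 f=10, (1,2) g=1 f=8, (2,3) g=3 f=8, (2,6) g=6 f=10, (3,4) g=5 f=8, (3,5) g=6 f=8]; closed=[(0,2), (0,3), (1,3), (1,4), (2,4), (2,5)]

step 1: expand (1,3) (f=8, h=6) → closed; open now [(0,1) g=1 f=10, (1,2) g=1 f=8, (1,4) g=3 f=8, (2,3) g=3 f=8]
step 2: expand (1,4) (f=8, h=5) → closed; open now [(0,1) g=1 f=10, (1,2) g=1 f=8, (2,3) g=3 f=8, (2,4) g=4 f=8]
step 3: expand (2,4) (f=8, h=4) → closed; open now [(0,1) g=1 f=10, (1,2) g=1 f=8, (2,3) g=3 f=8, (2,5) g=5 f=8, (3,4) g=5 f=8]
step 4: expand (2,5) (f=8, h=3) → closed; open now [(0,1) g=1 f=10, (1,2) g=1 f=8, (2,3) g=3 f=8, (2,6) g=6 f=10, (3,4) g=5 f=8, (3,5) g=6 f=8]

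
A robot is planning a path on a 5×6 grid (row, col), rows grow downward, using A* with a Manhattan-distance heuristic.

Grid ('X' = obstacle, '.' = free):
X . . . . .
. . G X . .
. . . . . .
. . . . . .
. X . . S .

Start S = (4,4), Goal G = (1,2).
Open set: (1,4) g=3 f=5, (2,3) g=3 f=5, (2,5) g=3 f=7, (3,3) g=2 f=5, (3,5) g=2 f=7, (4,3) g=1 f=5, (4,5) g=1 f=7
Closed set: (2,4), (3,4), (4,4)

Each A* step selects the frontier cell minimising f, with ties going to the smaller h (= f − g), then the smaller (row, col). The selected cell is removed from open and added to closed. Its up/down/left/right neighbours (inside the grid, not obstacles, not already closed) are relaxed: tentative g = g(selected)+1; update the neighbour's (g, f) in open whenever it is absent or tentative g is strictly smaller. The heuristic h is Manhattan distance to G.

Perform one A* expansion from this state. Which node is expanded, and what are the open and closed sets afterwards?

expanded=(1,4); open=[(0,4) g=4 f=7, (1,5) g=4 f=7, (2,3) g=3 f=5, (2,5) g=3 f=7, (3,3) g=2 f=5, (3,5) g=2 f=7, (4,3) g=1 f=5, (4,5) g=1 f=7]; closed=[(1,4), (2,4), (3,4), (4,4)]

step 1: expand (1,4) (f=5, h=2) → closed; open now [(0,4) g=4 f=7, (1,5) g=4 f=7, (2,3) g=3 f=5, (2,5) g=3 f=7, (3,3) g=2 f=5, (3,5) g=2 f=7, (4,3) g=1 f=5, (4,5) g=1 f=7]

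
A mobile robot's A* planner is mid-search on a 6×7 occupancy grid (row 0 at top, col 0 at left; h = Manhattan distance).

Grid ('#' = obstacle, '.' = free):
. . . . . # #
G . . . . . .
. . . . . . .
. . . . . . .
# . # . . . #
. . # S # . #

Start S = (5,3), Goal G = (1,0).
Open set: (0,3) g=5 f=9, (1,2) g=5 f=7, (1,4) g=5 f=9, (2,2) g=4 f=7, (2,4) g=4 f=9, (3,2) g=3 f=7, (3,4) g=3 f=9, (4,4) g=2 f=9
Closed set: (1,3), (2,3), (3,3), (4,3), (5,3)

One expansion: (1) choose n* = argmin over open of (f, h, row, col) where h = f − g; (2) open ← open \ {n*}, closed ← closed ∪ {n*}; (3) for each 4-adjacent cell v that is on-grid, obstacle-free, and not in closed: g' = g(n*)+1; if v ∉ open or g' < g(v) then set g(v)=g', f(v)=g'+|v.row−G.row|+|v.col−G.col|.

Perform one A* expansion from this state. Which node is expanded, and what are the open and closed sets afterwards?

expanded=(1,2); open=[(0,2) g=6 f=9, (0,3) g=5 f=9, (1,1) g=6 f=7, (1,4) g=5 f=9, (2,2) g=4 f=7, (2,4) g=4 f=9, (3,2) g=3 f=7, (3,4) g=3 f=9, (4,4) g=2 f=9]; closed=[(1,2), (1,3), (2,3), (3,3), (4,3), (5,3)]

step 1: expand (1,2) (f=7, h=2) → closed; open now [(0,2) g=6 f=9, (0,3) g=5 f=9, (1,1) g=6 f=7, (1,4) g=5 f=9, (2,2) g=4 f=7, (2,4) g=4 f=9, (3,2) g=3 f=7, (3,4) g=3 f=9, (4,4) g=2 f=9]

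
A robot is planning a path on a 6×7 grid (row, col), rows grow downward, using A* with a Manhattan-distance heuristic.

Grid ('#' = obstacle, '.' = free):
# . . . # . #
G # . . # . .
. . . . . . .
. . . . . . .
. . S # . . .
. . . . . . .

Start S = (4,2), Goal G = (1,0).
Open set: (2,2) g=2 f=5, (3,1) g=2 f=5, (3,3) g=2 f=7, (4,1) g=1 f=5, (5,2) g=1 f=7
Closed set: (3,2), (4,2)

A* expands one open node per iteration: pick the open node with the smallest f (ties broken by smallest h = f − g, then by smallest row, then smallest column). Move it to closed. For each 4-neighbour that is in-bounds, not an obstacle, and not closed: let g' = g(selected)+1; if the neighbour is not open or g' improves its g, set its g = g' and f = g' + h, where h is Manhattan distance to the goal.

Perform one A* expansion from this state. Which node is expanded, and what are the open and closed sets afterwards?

step 1: expand (2,2) (f=5, h=3) → closed; open now [(1,2) g=3 f=5, (2,1) g=3 f=5, (2,3) g=3 f=7, (3,1) g=2 f=5, (3,3) g=2 f=7, (4,1) g=1 f=5, (5,2) g=1 f=7]

expanded=(2,2); open=[(1,2) g=3 f=5, (2,1) g=3 f=5, (2,3) g=3 f=7, (3,1) g=2 f=5, (3,3) g=2 f=7, (4,1) g=1 f=5, (5,2) g=1 f=7]; closed=[(2,2), (3,2), (4,2)]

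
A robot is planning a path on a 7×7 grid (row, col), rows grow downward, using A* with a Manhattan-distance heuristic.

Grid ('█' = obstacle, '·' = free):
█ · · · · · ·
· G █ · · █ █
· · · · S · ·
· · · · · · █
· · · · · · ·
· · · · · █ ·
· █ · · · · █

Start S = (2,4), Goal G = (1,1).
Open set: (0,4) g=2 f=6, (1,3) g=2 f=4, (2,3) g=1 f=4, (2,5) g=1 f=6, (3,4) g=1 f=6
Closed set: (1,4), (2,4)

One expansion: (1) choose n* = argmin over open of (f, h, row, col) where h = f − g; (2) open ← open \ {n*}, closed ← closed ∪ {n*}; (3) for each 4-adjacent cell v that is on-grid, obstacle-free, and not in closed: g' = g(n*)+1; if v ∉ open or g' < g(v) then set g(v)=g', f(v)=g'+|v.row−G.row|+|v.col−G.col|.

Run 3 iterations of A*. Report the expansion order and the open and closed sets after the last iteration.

order=[(1,3) → (2,3) → (2,2)]; open=[(0,3) g=3 f=6, (0,4) g=2 f=6, (2,1) g=3 f=4, (2,5) g=1 f=6, (3,2) g=3 f=6, (3,3) g=2 f=6, (3,4) g=1 f=6]; closed=[(1,3), (1,4), (2,2), (2,3), (2,4)]

step 1: expand (1,3) (f=4, h=2) → closed; open now [(0,3) g=3 f=6, (0,4) g=2 f=6, (2,3) g=1 f=4, (2,5) g=1 f=6, (3,4) g=1 f=6]
step 2: expand (2,3) (f=4, h=3) → closed; open now [(0,3) g=3 f=6, (0,4) g=2 f=6, (2,2) g=2 f=4, (2,5) g=1 f=6, (3,3) g=2 f=6, (3,4) g=1 f=6]
step 3: expand (2,2) (f=4, h=2) → closed; open now [(0,3) g=3 f=6, (0,4) g=2 f=6, (2,1) g=3 f=4, (2,5) g=1 f=6, (3,2) g=3 f=6, (3,3) g=2 f=6, (3,4) g=1 f=6]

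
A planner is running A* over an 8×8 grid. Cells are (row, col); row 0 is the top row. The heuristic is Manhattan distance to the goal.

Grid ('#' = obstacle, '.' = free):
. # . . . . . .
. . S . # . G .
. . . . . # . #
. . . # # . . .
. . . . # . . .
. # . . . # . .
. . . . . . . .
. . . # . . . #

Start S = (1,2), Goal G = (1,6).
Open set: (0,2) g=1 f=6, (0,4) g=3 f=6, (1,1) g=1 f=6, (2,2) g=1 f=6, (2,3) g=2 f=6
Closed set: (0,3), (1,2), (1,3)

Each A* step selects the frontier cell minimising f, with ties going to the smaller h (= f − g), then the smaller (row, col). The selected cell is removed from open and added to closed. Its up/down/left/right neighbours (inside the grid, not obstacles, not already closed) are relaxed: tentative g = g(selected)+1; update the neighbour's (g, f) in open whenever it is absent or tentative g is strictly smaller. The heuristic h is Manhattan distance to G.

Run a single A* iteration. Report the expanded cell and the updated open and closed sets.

step 1: expand (0,4) (f=6, h=3) → closed; open now [(0,2) g=1 f=6, (0,5) g=4 f=6, (1,1) g=1 f=6, (2,2) g=1 f=6, (2,3) g=2 f=6]

expanded=(0,4); open=[(0,2) g=1 f=6, (0,5) g=4 f=6, (1,1) g=1 f=6, (2,2) g=1 f=6, (2,3) g=2 f=6]; closed=[(0,3), (0,4), (1,2), (1,3)]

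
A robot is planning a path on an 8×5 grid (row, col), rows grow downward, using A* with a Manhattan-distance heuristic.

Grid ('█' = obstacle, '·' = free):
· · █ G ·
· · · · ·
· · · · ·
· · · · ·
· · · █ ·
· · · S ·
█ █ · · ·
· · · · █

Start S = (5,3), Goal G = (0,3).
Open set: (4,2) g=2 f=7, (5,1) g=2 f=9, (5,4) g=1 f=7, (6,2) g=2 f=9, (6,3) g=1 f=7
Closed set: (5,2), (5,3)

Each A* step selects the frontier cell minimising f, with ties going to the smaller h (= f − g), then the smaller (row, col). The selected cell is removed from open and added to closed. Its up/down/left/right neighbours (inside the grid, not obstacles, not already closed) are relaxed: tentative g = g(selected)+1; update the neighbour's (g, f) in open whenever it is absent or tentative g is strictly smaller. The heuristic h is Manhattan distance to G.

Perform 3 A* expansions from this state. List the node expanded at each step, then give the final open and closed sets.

order=[(4,2) → (3,2) → (2,2)]; open=[(1,2) g=5 f=7, (2,1) g=5 f=9, (2,3) g=5 f=7, (3,1) g=4 f=9, (3,3) g=4 f=7, (4,1) g=3 f=9, (5,1) g=2 f=9, (5,4) g=1 f=7, (6,2) g=2 f=9, (6,3) g=1 f=7]; closed=[(2,2), (3,2), (4,2), (5,2), (5,3)]

step 1: expand (4,2) (f=7, h=5) → closed; open now [(3,2) g=3 f=7, (4,1) g=3 f=9, (5,1) g=2 f=9, (5,4) g=1 f=7, (6,2) g=2 f=9, (6,3) g=1 f=7]
step 2: expand (3,2) (f=7, h=4) → closed; open now [(2,2) g=4 f=7, (3,1) g=4 f=9, (3,3) g=4 f=7, (4,1) g=3 f=9, (5,1) g=2 f=9, (5,4) g=1 f=7, (6,2) g=2 f=9, (6,3) g=1 f=7]
step 3: expand (2,2) (f=7, h=3) → closed; open now [(1,2) g=5 f=7, (2,1) g=5 f=9, (2,3) g=5 f=7, (3,1) g=4 f=9, (3,3) g=4 f=7, (4,1) g=3 f=9, (5,1) g=2 f=9, (5,4) g=1 f=7, (6,2) g=2 f=9, (6,3) g=1 f=7]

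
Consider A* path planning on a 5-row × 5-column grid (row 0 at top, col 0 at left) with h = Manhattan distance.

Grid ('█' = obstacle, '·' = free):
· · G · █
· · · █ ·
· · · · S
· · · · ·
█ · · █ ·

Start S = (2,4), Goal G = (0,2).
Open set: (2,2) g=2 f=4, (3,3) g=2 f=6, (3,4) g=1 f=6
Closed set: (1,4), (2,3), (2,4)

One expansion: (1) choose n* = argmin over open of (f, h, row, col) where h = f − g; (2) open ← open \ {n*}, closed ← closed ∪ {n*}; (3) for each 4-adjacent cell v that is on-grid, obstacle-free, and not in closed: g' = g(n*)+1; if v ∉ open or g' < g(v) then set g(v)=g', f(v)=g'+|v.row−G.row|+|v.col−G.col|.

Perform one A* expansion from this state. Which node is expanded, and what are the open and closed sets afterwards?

step 1: expand (2,2) (f=4, h=2) → closed; open now [(1,2) g=3 f=4, (2,1) g=3 f=6, (3,2) g=3 f=6, (3,3) g=2 f=6, (3,4) g=1 f=6]

expanded=(2,2); open=[(1,2) g=3 f=4, (2,1) g=3 f=6, (3,2) g=3 f=6, (3,3) g=2 f=6, (3,4) g=1 f=6]; closed=[(1,4), (2,2), (2,3), (2,4)]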